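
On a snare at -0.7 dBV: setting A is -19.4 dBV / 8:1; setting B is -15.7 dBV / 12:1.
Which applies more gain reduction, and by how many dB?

A, by 2.6125 dB

A: 18.7 dB over, compressed to 2.3375 dB over, so 16.3625 dB of GR.
B: 15 dB over, compressed to 1.25 dB over, so 13.75 dB of GR.
Difference: 2.6125 dB in favour of A.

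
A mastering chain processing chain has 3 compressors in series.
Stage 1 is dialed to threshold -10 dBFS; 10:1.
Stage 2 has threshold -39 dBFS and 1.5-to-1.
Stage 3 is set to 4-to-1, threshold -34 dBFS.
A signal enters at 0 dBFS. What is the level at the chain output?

Stage 1: 10 dB above -10 dBFS, reduced 10:1 to 1 dB above → -9 dBFS.
Stage 2: overshoot 30 dB → 30/1.5 = 20 dB → -19 dBFS.
Stage 3: overshoot 15 dB → 15/4 = 3.75 dB → -30.25 dBFS.

-30.25 dBFS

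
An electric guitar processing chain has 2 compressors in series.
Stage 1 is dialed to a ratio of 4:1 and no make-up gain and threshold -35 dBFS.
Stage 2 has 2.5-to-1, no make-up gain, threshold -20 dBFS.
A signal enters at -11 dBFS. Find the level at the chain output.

Stage 1: 24 dB above -35 dBFS, reduced 4:1 to 6 dB above → -29 dBFS.
Stage 2: below threshold (-29 ≤ -20); passes unchanged; output -29 dBFS.

-29 dBFS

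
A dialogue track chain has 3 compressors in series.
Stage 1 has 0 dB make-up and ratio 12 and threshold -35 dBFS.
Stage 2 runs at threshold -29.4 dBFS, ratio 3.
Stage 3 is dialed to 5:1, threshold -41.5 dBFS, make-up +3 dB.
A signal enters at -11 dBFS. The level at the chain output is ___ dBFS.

-36.8 dBFS

Stage 1: overshoot 24 dB → 24/12 = 2 dB → -33 dBFS.
Stage 2: -33 dBFS is at or below the -29.4 dBFS threshold — no compression; output -33 dBFS.
Stage 3: 8.5 dB above -41.5 dBFS, reduced 5:1 to 1.7 dB above → -39.8 dBFS; +3 dB make-up → -36.8 dBFS.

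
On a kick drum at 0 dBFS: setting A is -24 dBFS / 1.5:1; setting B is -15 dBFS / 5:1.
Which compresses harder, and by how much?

B, by 4 dB

A: overshoot 24 dB → output overshoot 16 dB → GR 8 dB.
B: overshoot 15 dB → output overshoot 3 dB → GR 12 dB.
B reduces 4 dB more.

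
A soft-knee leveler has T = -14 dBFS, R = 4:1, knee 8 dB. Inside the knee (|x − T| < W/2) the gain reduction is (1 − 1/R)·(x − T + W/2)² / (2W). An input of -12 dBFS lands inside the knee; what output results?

x − T + W/2 = -12 − (-14) + 4 = 6.
GR = (1 − 1/4) × 6² / 16 = 0.75 × 36 / 16 = 1.6875 dB.
Output = -12 − 1.6875 = -13.6875 dBFS.

-13.6875 dBFS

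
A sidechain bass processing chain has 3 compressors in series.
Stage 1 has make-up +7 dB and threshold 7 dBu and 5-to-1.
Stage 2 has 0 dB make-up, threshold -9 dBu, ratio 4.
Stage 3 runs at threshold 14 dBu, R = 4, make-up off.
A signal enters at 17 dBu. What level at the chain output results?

Stage 1: 10 dB above 7 dBu, reduced 5:1 to 2 dB above → 9 dBu; +7 dB make-up → 16 dBu.
Stage 2: overshoot 25 dB → 25/4 = 6.25 dB → -2.75 dBu.
Stage 3: below threshold (-2.75 ≤ 14); passes unchanged; output -2.75 dBu.

-2.75 dBu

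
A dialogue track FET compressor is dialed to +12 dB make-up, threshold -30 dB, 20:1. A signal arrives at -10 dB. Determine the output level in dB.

Overshoot: -10 − (-30) = 20 dB.
At 20:1 the overshoot is divided by 20, leaving 1 dB above threshold.
Output = -30 + 1 = -29 dB; make-up adds 12 dB, giving -17 dB.

-17 dB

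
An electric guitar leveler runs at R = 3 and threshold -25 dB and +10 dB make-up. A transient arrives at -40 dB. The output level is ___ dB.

-30 dB

-40 dB is 15 dB below the -25 dB threshold, so no gain reduction is applied.
Make-up gain adds 10 dB: -40 + 10 = -30 dB.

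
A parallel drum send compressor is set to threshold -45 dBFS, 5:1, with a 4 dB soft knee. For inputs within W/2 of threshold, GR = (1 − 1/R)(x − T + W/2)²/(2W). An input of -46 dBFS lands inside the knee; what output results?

x − T + W/2 = -46 − (-45) + 2 = 1.
GR = (1 − 1/5) × 1² / 8 = 0.8 × 1 / 8 = 0.1 dB.
Output = -46 − 0.1 = -46.1 dBFS.

-46.1 dBFS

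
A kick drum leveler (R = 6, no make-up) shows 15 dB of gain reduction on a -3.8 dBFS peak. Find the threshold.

Gain reduction = -3.8 − (-18.8) = 15 dB; output overshoot = GR / (R − 1) = 15 / 5 = 3 dB.
Threshold = output − output overshoot = -18.8 − 3 = -21.8 dBFS.

-21.8 dBFS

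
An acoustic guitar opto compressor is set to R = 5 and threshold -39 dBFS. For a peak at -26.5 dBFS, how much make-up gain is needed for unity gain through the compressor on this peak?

Without make-up, output = threshold + overshoot/5 = -39 + 2.5 = -36.5 dBFS.
Gap to target: 10 dB.

10 dB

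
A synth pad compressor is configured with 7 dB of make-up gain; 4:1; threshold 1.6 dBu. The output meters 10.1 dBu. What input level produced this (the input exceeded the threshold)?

Before make-up, the level was 10.1 − 7 = 3.1 dBu.
That's 1.5 dB above the 1.6 dBu threshold.
Before 4:1 compression the overshoot was 1.5 × 4 = 6 dB, so input = 1.6 + 6 = 7.6 dBu.

7.6 dBu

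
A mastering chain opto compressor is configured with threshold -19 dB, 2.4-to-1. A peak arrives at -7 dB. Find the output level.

-14 dB

The input is 12 dB above the -19 dB threshold.
2.4:1 compression reduces that to 12/2.4 = 5 dB over.
Output = -19 + 5 = -14 dB.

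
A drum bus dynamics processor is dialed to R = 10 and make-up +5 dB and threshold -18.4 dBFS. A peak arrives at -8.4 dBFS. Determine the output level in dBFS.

-12.4 dBFS

The input is 10 dB above the -18.4 dBFS threshold.
10:1 compression reduces that to 10/10 = 1 dB over.
So the level is -18.4 + 1 = -17.4 dBFS; make-up adds 5 dB, giving -12.4 dBFS.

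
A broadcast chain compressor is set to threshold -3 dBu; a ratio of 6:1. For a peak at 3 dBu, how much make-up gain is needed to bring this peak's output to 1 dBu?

3 dB

Without make-up, output = threshold + overshoot/6 = -3 + 1 = -2 dBu.
Gap to target: 3 dB.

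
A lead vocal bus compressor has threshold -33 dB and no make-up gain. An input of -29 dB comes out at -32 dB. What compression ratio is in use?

Input overshoot = -29 − (-33) = 4 dB; output overshoot = -32 − (-33) = 1 dB.
Ratio = 4 / 1 = 4.

4:1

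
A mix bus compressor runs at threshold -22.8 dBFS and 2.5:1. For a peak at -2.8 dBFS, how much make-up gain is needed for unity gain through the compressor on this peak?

12 dB

Overshoot 20 dB → 20/2.5 = 8 dB after compression, so the compressed level is -22.8 + 8 = -14.8 dBFS.
Make-up = target − compressed = -2.8 − (-14.8) = 12 dB.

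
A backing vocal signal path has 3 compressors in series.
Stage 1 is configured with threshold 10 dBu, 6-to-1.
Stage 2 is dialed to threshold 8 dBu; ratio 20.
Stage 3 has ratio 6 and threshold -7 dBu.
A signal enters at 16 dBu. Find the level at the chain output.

Stage 1: 6 dB above 10 dBu, reduced 6:1 to 1 dB above → 11 dBu.
Stage 2: overshoot 3 dB → 3/20 = 0.15 dB → 8.15 dBu.
Stage 3: overshoot 15.15 dB → 15.15/6 = 2.525 dB → -4.475 dBu.

-4.475 dBu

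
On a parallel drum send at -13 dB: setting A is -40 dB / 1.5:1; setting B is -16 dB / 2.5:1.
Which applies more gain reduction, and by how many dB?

A: GR = 27 − 27/1.5 = 9 dB.
B: GR = 3 − 3/2.5 = 1.8 dB.
A applies 7.2 dB more gain reduction.

A, by 7.2 dB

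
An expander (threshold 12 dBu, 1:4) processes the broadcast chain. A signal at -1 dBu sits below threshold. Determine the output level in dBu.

-40 dBu

The input is 13 dB below the 12 dBu threshold.
A 1:4 expander multiplies undershoot by 4: 13 × 4 = 52 dB below threshold.
Output = 12 − 52 = -40 dBu.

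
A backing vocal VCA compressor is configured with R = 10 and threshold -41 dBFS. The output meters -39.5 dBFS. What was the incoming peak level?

Post-compression overshoot = -39.5 − (-41) = 1.5 dB.
Undo the ratio: input overshoot = 1.5 × 10 = 15 dB, giving input = -26 dBFS.

-26 dBFS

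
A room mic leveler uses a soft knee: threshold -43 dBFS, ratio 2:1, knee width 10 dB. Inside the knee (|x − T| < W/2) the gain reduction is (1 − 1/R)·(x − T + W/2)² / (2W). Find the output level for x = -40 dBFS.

x − T + W/2 = -40 − (-43) + 5 = 8.
GR = (1 − 1/2) × 8² / 20 = 0.5 × 64 / 20 = 1.6 dB.
Output = -40 − 1.6 = -41.6 dBFS.

-41.6 dBFS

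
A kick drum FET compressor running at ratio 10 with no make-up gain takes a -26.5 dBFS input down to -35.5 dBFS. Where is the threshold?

Input is 10 dB above T (since output overshoot × R = input overshoot: (-35.5 − T)·10 = -26.5 − T gives T = -36.5 dBFS).
Check: -36.5 + (-26.5 − (-36.5))/10 = -36.5 + 1 = -35.5 dBFS. ✓

-36.5 dBFS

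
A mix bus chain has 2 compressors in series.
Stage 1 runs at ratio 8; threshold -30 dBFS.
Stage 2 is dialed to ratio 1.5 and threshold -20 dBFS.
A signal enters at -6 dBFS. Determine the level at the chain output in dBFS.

Stage 1: overshoot 24 dB → 24/8 = 3 dB → -27 dBFS.
Stage 2: below threshold (-27 ≤ -20); passes unchanged; output -27 dBFS.

-27 dBFS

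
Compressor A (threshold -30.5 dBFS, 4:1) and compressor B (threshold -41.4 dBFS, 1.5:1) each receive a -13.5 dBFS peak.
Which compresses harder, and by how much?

A: GR = 17 − 17/4 = 12.75 dB.
B: GR = 27.9 − 27.9/1.5 = 9.3 dB.
A applies 3.45 dB more gain reduction.

A, by 3.45 dB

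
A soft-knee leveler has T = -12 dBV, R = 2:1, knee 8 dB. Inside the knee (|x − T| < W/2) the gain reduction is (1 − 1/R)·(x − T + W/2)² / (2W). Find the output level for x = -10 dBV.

-11.125 dBV

x − T + W/2 = -10 − (-12) + 4 = 6.
GR = (1 − 1/2) × 6² / 16 = 0.5 × 36 / 16 = 1.125 dB.
Output = -10 − 1.125 = -11.125 dBV.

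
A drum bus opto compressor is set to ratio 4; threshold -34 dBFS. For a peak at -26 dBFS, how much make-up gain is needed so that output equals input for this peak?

The peak compresses to -34 + 8/4 = -32 dBFS.
To reach -26 dBFS requires -26 − (-32) = 6 dB of make-up.

6 dB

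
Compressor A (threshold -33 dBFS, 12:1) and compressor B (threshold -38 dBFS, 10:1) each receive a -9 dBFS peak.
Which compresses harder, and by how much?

A: 24 dB over, compressed to 2 dB over, so 22 dB of GR.
B: 29 dB over, compressed to 2.9 dB over, so 26.1 dB of GR.
B applies 4.1 dB more gain reduction.

B, by 4.1 dB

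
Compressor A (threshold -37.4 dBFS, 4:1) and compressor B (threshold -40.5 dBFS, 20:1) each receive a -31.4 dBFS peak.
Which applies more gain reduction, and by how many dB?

B, by 4.145 dB

A: 6 dB over, compressed to 1.5 dB over, so 4.5 dB of GR.
B: 9.1 dB over, compressed to 0.455 dB over, so 8.645 dB of GR.
Difference: 4.145 dB in favour of B.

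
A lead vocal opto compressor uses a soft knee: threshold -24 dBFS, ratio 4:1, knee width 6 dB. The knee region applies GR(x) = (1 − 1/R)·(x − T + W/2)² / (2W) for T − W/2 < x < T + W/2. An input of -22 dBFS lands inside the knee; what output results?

-23.5625 dBFS

x − T + W/2 = -22 − (-24) + 3 = 5.
GR = (1 − 1/4) × 5² / 12 = 0.75 × 25 / 12 = 1.5625 dB.
Output = -22 − 1.5625 = -23.5625 dBFS.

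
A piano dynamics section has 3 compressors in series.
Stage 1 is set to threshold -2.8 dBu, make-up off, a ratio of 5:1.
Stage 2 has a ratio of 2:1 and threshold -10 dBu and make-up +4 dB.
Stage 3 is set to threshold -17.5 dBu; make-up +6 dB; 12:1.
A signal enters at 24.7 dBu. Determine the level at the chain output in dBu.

-10.0125 dBu

Stage 1: 24.7 dBu is 27.5 dB over -2.8 dBu; at 5:1 that becomes 5.5 dB over, giving 2.7 dBu.
Stage 2: 2.7 dBu is 12.7 dB over -10 dBu; at 2:1 that becomes 6.35 dB over, giving -3.65 dBu; +4 dB make-up → 0.35 dBu.
Stage 3: 17.85 dB above -17.5 dBu, reduced 12:1 to 1.4875 dB above → -16.0125 dBu; +6 dB make-up → -10.0125 dBu.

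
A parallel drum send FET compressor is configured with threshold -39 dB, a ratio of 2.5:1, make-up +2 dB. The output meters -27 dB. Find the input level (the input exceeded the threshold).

-14 dB

Remove make-up: -27 − 2 = -29 dB.
Post-compression overshoot = -29 − (-39) = 10 dB.
Input overshoot = R × output overshoot = 25 dB → input = -39 + 25 = -14 dB.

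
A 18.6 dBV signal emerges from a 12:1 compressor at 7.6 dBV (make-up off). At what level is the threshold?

Input is 12 dB above T (since output overshoot × R = input overshoot: (7.6 − T)·12 = 18.6 − T gives T = 6.6 dBV).
Check: 6.6 + (18.6 − 6.6)/12 = 6.6 + 1 = 7.6 dBV. ✓

6.6 dBV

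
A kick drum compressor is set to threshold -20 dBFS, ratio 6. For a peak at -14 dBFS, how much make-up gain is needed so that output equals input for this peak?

5 dB

The peak compresses to -20 + 6/6 = -19 dBFS.
To reach -14 dBFS requires -14 − (-19) = 5 dB of make-up.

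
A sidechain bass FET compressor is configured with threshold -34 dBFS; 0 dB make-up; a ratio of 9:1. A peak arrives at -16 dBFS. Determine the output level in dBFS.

-16 dBFS sits 18 dB over threshold.
At 9:1 the overshoot is divided by 9, leaving 2 dB above threshold.
That puts the output at -32 dBFS.

-32 dBFS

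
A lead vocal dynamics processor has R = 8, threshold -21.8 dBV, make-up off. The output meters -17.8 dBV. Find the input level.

10.2 dBV

The compressed level sits -17.8 − (-21.8) = 4 dB over threshold.
Input overshoot = R × output overshoot = 32 dB → input = -21.8 + 32 = 10.2 dBV.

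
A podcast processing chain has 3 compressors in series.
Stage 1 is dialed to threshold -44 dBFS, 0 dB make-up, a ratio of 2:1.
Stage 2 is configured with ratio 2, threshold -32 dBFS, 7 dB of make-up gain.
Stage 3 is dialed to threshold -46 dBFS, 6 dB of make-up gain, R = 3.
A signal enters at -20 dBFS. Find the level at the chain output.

Stage 1: 24 dB above -44 dBFS, reduced 2:1 to 12 dB above → -32 dBFS.
Stage 2: -32 dBFS is at or below the -32 dBFS threshold — no compression; make-up brings it to -25 dBFS.
Stage 3: overshoot 21 dB → 21/3 = 7 dB → -39 dBFS; +6 dB make-up → -33 dBFS.

-33 dBFS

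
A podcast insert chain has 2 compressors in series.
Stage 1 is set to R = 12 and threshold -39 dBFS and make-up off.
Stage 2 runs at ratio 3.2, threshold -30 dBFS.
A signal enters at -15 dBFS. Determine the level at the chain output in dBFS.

-37 dBFS

Stage 1: 24 dB above -39 dBFS, reduced 12:1 to 2 dB above → -37 dBFS.
Stage 2: below threshold (-37 ≤ -30); passes unchanged; output -37 dBFS.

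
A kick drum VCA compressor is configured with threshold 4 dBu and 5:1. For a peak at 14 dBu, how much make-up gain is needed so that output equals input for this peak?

8 dB

Overshoot 10 dB → 10/5 = 2 dB after compression, so the compressed level is 4 + 2 = 6 dBu.
Make-up = target − compressed = 14 − 6 = 8 dB.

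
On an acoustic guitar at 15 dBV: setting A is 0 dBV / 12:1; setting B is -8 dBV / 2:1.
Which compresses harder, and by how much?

A, by 2.25 dB

A: GR = 15 − 15/12 = 13.75 dB.
B: GR = 23 − 23/2 = 11.5 dB.
Difference: 2.25 dB in favour of A.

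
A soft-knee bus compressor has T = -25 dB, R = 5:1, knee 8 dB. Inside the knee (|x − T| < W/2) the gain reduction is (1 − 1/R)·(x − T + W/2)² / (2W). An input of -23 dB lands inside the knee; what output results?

x − T + W/2 = -23 − (-25) + 4 = 6.
GR = (1 − 1/5) × 6² / 16 = 0.8 × 36 / 16 = 1.8 dB.
Output = -23 − 1.8 = -24.8 dB.

-24.8 dB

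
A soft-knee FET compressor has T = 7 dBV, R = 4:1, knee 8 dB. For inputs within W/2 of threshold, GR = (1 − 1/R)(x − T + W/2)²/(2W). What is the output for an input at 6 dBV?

x − T + W/2 = 6 − 7 + 4 = 3.
GR = (1 − 1/4) × 3² / 16 = 0.75 × 9 / 16 = 0.421875 dB.
Output = 6 − 0.421875 = 5.578125 dBV.

5.578125 dBV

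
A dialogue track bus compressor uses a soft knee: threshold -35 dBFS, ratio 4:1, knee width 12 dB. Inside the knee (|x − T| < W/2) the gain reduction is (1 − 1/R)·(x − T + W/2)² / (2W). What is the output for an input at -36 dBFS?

x − T + W/2 = -36 − (-35) + 6 = 5.
GR = (1 − 1/4) × 5² / 24 = 0.75 × 25 / 24 = 0.78125 dB.
Output = -36 − 0.78125 = -36.78125 dBFS.

-36.78125 dBFS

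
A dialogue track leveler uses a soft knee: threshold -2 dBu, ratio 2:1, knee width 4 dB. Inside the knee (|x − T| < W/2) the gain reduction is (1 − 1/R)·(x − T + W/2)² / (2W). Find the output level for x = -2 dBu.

-2.25 dBu

x − T + W/2 = -2 − (-2) + 2 = 2.
GR = (1 − 1/2) × 2² / 8 = 0.5 × 4 / 8 = 0.25 dB.
Output = -2 − 0.25 = -2.25 dBu.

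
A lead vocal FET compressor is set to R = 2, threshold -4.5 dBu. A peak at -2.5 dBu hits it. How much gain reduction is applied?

Overshoot = -2.5 − (-4.5) = 2 dB.
At 2:1, output sits 2/2 = 1 dB above threshold.
GR = overshoot in − overshoot out = 2 − 1 = 1 dB.

1 dB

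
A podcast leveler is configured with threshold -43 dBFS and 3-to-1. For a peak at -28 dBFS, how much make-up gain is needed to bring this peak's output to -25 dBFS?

13 dB

The peak compresses to -43 + 15/3 = -38 dBFS.
To reach -25 dBFS requires -25 − (-38) = 13 dB of make-up.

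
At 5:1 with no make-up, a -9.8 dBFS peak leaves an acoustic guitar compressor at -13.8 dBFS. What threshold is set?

-14.8 dBFS

Input is 5 dB above T (since output overshoot × R = input overshoot: (-13.8 − T)·5 = -9.8 − T gives T = -14.8 dBFS).
Check: -14.8 + (-9.8 − (-14.8))/5 = -14.8 + 1 = -13.8 dBFS. ✓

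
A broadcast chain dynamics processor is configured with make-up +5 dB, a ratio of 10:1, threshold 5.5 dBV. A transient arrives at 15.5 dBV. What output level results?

11.5 dBV

Overshoot: 15.5 − 5.5 = 10 dB.
The 10 dB excess becomes 1 dB after 10:1 reduction.
That puts the output at 6.5 dBV; make-up adds 5 dB, giving 11.5 dBV.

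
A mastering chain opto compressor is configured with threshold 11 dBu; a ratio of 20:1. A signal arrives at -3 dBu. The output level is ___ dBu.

-3 dBu

-3 dBu is 14 dB below the 11 dBu threshold, so no gain reduction is applied.
Output = input = -3 dBu.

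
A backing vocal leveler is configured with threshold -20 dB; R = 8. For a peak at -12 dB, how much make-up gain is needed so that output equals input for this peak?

7 dB

Without make-up, output = threshold + overshoot/8 = -20 + 1 = -19 dB.
Gap to target: 7 dB.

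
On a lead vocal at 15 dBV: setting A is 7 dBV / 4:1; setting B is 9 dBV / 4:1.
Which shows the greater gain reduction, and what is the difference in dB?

A: GR = 8 − 8/4 = 6 dB.
B: GR = 6 − 6/4 = 4.5 dB.
Difference: 1.5 dB in favour of A.

A, by 1.5 dB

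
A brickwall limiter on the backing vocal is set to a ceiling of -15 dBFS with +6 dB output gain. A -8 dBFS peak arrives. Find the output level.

The limiter clamps the peak to its -15 dBFS ceiling.
Output gain then adds 6 dB: -15 + 6 = -9 dBFS.

-9 dBFS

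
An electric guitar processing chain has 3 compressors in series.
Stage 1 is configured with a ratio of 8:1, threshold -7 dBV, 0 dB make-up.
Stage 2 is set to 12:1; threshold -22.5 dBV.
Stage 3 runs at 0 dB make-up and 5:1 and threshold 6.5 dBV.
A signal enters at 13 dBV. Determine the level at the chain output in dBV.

Stage 1: 13 dBV is 20 dB over -7 dBV; at 8:1 that becomes 2.5 dB over, giving -4.5 dBV.
Stage 2: -4.5 dBV is 18 dB over -22.5 dBV; at 12:1 that becomes 1.5 dB over, giving -21 dBV.
Stage 3: -21 dBV is at or below the 6.5 dBV threshold — no compression; output -21 dBV.

-21 dBV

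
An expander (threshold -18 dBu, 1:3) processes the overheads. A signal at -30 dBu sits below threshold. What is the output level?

-54 dBu

The input is 12 dB below the -18 dBu threshold.
A 1:3 expander multiplies undershoot by 3: 12 × 3 = 36 dB below threshold.
Output = -18 − 36 = -54 dBu.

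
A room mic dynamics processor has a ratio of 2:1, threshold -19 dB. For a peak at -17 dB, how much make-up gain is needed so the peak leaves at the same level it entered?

Without make-up, output = threshold + overshoot/2 = -19 + 1 = -18 dB.
Gap to target: 1 dB.

1 dB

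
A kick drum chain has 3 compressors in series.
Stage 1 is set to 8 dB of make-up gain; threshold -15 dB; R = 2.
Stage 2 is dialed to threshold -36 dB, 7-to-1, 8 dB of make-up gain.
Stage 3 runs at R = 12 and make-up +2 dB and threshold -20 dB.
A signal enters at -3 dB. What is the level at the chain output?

-21 dB

Stage 1: -3 dB is 12 dB over -15 dB; at 2:1 that becomes 6 dB over, giving -9 dB; +8 dB make-up → -1 dB.
Stage 2: -1 dB is 35 dB over -36 dB; at 7:1 that becomes 5 dB over, giving -31 dB; +8 dB make-up → -23 dB.
Stage 3: below threshold (-23 ≤ -20); passes unchanged; make-up brings it to -21 dB.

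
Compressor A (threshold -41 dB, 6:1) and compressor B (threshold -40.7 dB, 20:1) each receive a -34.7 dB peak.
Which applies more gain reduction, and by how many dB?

B, by 0.45 dB

A: overshoot 6.3 dB → output overshoot 1.05 dB → GR 5.25 dB.
B: overshoot 6 dB → output overshoot 0.3 dB → GR 5.7 dB.
Difference: 0.45 dB in favour of B.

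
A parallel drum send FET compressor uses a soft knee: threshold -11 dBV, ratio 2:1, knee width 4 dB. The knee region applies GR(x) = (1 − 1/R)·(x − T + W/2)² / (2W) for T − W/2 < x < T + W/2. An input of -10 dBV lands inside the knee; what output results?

x − T + W/2 = -10 − (-11) + 2 = 3.
GR = (1 − 1/2) × 3² / 8 = 0.5 × 9 / 8 = 0.5625 dB.
Output = -10 − 0.5625 = -10.5625 dBV.

-10.5625 dBV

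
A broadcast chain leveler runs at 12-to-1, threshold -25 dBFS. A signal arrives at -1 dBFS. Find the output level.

-23 dBFS

-1 dBFS sits 24 dB over threshold.
At 12:1 the overshoot is divided by 12, leaving 2 dB above threshold.
That puts the output at -23 dBFS.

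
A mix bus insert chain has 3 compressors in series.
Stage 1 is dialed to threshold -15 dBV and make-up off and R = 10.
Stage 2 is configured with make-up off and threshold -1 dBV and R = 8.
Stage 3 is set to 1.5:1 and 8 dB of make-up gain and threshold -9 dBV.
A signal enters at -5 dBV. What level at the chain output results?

Stage 1: -5 dBV is 10 dB over -15 dBV; at 10:1 that becomes 1 dB over, giving -14 dBV.
Stage 2: -14 dBV ≤ -1 dBV, so stage 2 doesn't engage; output -14 dBV.
Stage 3: -14 dBV ≤ -9 dBV, so stage 3 doesn't engage; make-up brings it to -6 dBV.

-6 dBV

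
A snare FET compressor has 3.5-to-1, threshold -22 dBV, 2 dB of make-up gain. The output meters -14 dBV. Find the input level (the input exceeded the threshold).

Remove make-up: -14 − 2 = -16 dBV.
The compressed level sits -16 − (-22) = 6 dB over threshold.
Before 3.5:1 compression the overshoot was 6 × 3.5 = 21 dB, so input = -22 + 21 = -1 dBV.

-1 dBV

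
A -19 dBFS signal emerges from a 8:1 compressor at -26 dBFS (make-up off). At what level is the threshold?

Gain reduction = -19 − (-26) = 7 dB; output overshoot = GR / (R − 1) = 7 / 7 = 1 dB.
Threshold = output − output overshoot = -26 − 1 = -27 dBFS.

-27 dBFS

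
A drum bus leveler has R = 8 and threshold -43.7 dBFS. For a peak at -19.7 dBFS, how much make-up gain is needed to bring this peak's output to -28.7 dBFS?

12 dB

The peak compresses to -43.7 + 24/8 = -40.7 dBFS.
To reach -28.7 dBFS requires -28.7 − (-40.7) = 12 dB of make-up.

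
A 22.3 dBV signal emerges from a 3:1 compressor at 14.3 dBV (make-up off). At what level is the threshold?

10.3 dBV

Gain reduction = 22.3 − 14.3 = 8 dB; output overshoot = GR / (R − 1) = 8 / 2 = 4 dB.
Threshold = output − output overshoot = 14.3 − 4 = 10.3 dBV.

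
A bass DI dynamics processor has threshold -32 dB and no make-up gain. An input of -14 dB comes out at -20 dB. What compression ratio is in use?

Input overshoot = -14 − (-32) = 18 dB; output overshoot = -20 − (-32) = 12 dB.
Ratio = 18 / 12 = 1.5.

1.5:1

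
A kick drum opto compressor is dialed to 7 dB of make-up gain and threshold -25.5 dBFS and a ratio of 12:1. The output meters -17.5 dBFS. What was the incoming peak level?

-13.5 dBFS

Remove make-up: -17.5 − 7 = -24.5 dBFS.
The compressed level sits -24.5 − (-25.5) = 1 dB over threshold.
Input overshoot = R × output overshoot = 12 dB → input = -25.5 + 12 = -13.5 dBFS.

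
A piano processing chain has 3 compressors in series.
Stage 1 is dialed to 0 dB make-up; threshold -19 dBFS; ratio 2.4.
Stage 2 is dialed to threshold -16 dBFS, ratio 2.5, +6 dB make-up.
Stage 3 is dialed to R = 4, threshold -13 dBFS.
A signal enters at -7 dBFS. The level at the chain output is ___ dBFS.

Stage 1: overshoot 12 dB → 12/2.4 = 5 dB → -14 dBFS.
Stage 2: -14 dBFS is 2 dB over -16 dBFS; at 2.5:1 that becomes 0.8 dB over, giving -15.2 dBFS; +6 dB make-up → -9.2 dBFS.
Stage 3: overshoot 3.8 dB → 3.8/4 = 0.95 dB → -12.05 dBFS.

-12.05 dBFS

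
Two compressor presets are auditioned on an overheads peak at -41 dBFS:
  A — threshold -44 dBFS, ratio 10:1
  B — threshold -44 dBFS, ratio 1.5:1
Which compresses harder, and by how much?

A: overshoot 3 dB → output overshoot 0.3 dB → GR 2.7 dB.
B: overshoot 3 dB → output overshoot 2 dB → GR 1 dB.
A reduces 1.7 dB more.

A, by 1.7 dB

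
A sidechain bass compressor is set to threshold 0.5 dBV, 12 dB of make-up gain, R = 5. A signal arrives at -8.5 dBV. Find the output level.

-8.5 dBV is 9 dB below the 0.5 dBV threshold, so no gain reduction is applied.
Make-up gain adds 12 dB: -8.5 + 12 = 3.5 dBV.

3.5 dBV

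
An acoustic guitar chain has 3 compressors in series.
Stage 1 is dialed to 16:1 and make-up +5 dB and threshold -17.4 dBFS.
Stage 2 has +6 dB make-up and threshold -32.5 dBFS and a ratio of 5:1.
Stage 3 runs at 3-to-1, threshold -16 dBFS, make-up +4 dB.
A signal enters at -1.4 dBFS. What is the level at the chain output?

Stage 1: overshoot 16 dB → 16/16 = 1 dB → -16.4 dBFS; +5 dB make-up → -11.4 dBFS.
Stage 2: 21.1 dB above -32.5 dBFS, reduced 5:1 to 4.22 dB above → -28.28 dBFS; +6 dB make-up → -22.28 dBFS.
Stage 3: below threshold (-22.28 ≤ -16); passes unchanged; make-up brings it to -18.28 dBFS.

-18.28 dBFS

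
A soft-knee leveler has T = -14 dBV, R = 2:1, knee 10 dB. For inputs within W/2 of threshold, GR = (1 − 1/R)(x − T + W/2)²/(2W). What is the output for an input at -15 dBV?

-15.4 dBV

x − T + W/2 = -15 − (-14) + 5 = 4.
GR = (1 − 1/2) × 4² / 20 = 0.5 × 16 / 20 = 0.4 dB.
Output = -15 − 0.4 = -15.4 dBV.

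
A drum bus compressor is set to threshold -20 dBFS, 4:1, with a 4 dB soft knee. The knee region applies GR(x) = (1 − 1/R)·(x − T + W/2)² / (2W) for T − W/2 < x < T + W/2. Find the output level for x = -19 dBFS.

x − T + W/2 = -19 − (-20) + 2 = 3.
GR = (1 − 1/4) × 3² / 8 = 0.75 × 9 / 8 = 0.84375 dB.
Output = -19 − 0.84375 = -19.84375 dBFS.

-19.84375 dBFS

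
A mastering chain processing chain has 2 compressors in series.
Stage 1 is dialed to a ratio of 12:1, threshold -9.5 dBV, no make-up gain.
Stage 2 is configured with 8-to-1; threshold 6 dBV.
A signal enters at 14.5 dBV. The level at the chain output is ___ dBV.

Stage 1: 24 dB above -9.5 dBV, reduced 12:1 to 2 dB above → -7.5 dBV.
Stage 2: -7.5 dBV ≤ 6 dBV, so stage 2 doesn't engage; output -7.5 dBV.

-7.5 dBV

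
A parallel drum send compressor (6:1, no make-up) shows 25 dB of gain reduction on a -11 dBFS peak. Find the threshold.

-41 dBFS

Let T be the threshold. Output overshoot = (input overshoot)/R, so -36 − T = (-11 − T)/6.
6·(-36 − T) = -11 − T → 5·T = -216 − (-11) = -205.
T = -205/5 = -41 dBFS.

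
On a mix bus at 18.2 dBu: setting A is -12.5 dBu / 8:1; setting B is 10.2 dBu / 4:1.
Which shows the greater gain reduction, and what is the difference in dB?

A, by 20.8625 dB

A: 30.7 dB over, compressed to 3.8375 dB over, so 26.8625 dB of GR.
B: 8 dB over, compressed to 2 dB over, so 6 dB of GR.
A applies 20.8625 dB more gain reduction.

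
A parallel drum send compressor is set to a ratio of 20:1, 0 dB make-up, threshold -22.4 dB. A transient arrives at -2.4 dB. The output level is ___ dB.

-21.4 dB

The input is 20 dB above the -22.4 dB threshold.
20:1 compression reduces that to 20/20 = 1 dB over.
That puts the output at -21.4 dB.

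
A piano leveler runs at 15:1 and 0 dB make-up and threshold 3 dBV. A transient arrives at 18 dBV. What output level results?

Overshoot: 18 − 3 = 15 dB.
The 15 dB excess becomes 1 dB after 15:1 reduction.
So the level is 3 + 1 = 4 dBV.

4 dBV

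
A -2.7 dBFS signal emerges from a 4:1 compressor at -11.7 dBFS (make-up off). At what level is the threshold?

-14.7 dBFS

Input is 12 dB above T (since output overshoot × R = input overshoot: (-11.7 − T)·4 = -2.7 − T gives T = -14.7 dBFS).
Check: -14.7 + (-2.7 − (-14.7))/4 = -14.7 + 3 = -11.7 dBFS. ✓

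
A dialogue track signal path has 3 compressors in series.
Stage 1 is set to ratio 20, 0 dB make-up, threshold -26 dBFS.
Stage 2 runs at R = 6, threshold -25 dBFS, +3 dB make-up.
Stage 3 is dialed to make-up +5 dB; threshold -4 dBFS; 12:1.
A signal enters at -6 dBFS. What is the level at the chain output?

Stage 1: 20 dB above -26 dBFS, reduced 20:1 to 1 dB above → -25 dBFS.
Stage 2: -25 dBFS is at or below the -25 dBFS threshold — no compression; make-up brings it to -22 dBFS.
Stage 3: -22 dBFS is at or below the -4 dBFS threshold — no compression; make-up brings it to -17 dBFS.

-17 dBFS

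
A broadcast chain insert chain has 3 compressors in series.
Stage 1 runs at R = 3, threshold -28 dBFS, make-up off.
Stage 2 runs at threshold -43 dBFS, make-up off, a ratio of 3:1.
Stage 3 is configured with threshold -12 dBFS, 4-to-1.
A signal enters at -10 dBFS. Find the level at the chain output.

-36 dBFS

Stage 1: overshoot 18 dB → 18/3 = 6 dB → -22 dBFS.
Stage 2: 21 dB above -43 dBFS, reduced 3:1 to 7 dB above → -36 dBFS.
Stage 3: -36 dBFS ≤ -12 dBFS, so stage 3 doesn't engage; output -36 dBFS.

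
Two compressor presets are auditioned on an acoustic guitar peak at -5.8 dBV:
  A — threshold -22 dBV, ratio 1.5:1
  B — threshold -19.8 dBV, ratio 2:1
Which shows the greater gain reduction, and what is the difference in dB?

A: 16.2 dB over, compressed to 10.8 dB over, so 5.4 dB of GR.
B: 14 dB over, compressed to 7 dB over, so 7 dB of GR.
Difference: 1.6 dB in favour of B.

B, by 1.6 dB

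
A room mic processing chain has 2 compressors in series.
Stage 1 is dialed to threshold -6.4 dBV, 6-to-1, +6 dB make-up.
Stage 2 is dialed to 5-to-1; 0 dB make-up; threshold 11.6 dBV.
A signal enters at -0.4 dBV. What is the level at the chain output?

0.6 dBV

Stage 1: -0.4 dBV is 6 dB over -6.4 dBV; at 6:1 that becomes 1 dB over, giving -5.4 dBV; +6 dB make-up → 0.6 dBV.
Stage 2: 0.6 dBV ≤ 11.6 dBV, so stage 2 doesn't engage; output 0.6 dBV.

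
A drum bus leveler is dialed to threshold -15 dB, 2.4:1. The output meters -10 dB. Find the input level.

That's 5 dB above the -15 dB threshold.
Before 2.4:1 compression the overshoot was 5 × 2.4 = 12 dB, so input = -15 + 12 = -3 dB.

-3 dB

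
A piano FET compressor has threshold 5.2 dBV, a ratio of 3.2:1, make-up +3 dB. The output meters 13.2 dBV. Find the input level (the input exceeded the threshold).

21.2 dBV

Remove make-up: 13.2 − 3 = 10.2 dBV.
That's 5 dB above the 5.2 dBV threshold.
Undo the ratio: input overshoot = 5 × 3.2 = 16 dB, giving input = 21.2 dBV.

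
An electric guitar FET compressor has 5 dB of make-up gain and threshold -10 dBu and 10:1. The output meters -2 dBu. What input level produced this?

20 dBu

Stripping the +5 dB make-up gives -7 dBu at the gain stage.
The compressed level sits -7 − (-10) = 3 dB over threshold.
Input overshoot = R × output overshoot = 30 dB → input = -10 + 30 = 20 dBu.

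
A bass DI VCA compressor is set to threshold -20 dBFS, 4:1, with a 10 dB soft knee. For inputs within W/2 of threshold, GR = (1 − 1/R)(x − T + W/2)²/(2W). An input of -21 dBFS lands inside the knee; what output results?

-21.6 dBFS

x − T + W/2 = -21 − (-20) + 5 = 4.
GR = (1 − 1/4) × 4² / 20 = 0.75 × 16 / 20 = 0.6 dB.
Output = -21 − 0.6 = -21.6 dBFS.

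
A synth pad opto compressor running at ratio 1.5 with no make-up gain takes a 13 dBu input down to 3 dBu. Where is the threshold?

Input is 30 dB above T (since output overshoot × R = input overshoot: (3 − T)·1.5 = 13 − T gives T = -17 dBu).
Check: -17 + (13 − (-17))/1.5 = -17 + 20 = 3 dBu. ✓

-17 dBu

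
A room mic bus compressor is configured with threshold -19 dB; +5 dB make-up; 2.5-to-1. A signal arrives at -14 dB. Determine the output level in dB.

-12 dB

Overshoot: -14 − (-19) = 5 dB.
At 2.5:1 the overshoot is divided by 2.5, leaving 2 dB above threshold.
So the level is -19 + 2 = -17 dB; make-up adds 5 dB, giving -12 dB.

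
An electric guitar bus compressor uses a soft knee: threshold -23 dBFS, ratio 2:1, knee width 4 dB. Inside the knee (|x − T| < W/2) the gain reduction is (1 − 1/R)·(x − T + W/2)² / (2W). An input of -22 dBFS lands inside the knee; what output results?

x − T + W/2 = -22 − (-23) + 2 = 3.
GR = (1 − 1/2) × 3² / 8 = 0.5 × 9 / 8 = 0.5625 dB.
Output = -22 − 0.5625 = -22.5625 dBFS.

-22.5625 dBFS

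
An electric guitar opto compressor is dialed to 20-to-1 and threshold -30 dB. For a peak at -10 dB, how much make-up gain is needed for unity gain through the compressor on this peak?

The peak compresses to -30 + 20/20 = -29 dB.
To reach -10 dB requires -10 − (-29) = 19 dB of make-up.

19 dB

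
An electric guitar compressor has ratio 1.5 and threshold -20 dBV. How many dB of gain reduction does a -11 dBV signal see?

Overshoot = -11 − (-20) = 9 dB.
At 1.5:1, output sits 9/1.5 = 6 dB above threshold.
So the signal is attenuated by 9 − 6 = 3 dB.

3 dB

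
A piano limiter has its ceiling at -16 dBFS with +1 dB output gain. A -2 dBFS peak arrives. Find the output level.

-15 dBFS

A brickwall limiter is an ∞:1 compressor: any input above the ceiling is clamped to -16 dBFS.
Output gain then adds 1 dB: -16 + 1 = -15 dBFS.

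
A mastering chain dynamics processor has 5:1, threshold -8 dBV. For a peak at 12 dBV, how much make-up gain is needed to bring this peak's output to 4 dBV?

8 dB

Overshoot 20 dB → 20/5 = 4 dB after compression, so the compressed level is -8 + 4 = -4 dBV.
Make-up = target − compressed = 4 − (-4) = 8 dB.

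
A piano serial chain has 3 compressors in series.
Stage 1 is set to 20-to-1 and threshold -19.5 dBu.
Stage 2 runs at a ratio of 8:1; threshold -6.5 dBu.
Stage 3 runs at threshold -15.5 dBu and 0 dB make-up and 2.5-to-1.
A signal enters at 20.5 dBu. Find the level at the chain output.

Stage 1: 40 dB above -19.5 dBu, reduced 20:1 to 2 dB above → -17.5 dBu.
Stage 2: -17.5 dBu ≤ -6.5 dBu, so stage 2 doesn't engage; output -17.5 dBu.
Stage 3: -17.5 dBu is at or below the -15.5 dBu threshold — no compression; output -17.5 dBu.

-17.5 dBu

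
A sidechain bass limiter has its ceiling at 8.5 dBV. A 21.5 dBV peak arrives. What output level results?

A brickwall limiter is an ∞:1 compressor: any input above the ceiling is clamped to 8.5 dBV.

8.5 dBV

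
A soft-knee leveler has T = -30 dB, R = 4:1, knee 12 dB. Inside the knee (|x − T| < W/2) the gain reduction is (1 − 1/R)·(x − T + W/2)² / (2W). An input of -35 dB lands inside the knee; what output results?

x − T + W/2 = -35 − (-30) + 6 = 1.
GR = (1 − 1/4) × 1² / 24 = 0.75 × 1 / 24 = 0.03125 dB.
Output = -35 − 0.03125 = -35.03125 dB.

-35.03125 dB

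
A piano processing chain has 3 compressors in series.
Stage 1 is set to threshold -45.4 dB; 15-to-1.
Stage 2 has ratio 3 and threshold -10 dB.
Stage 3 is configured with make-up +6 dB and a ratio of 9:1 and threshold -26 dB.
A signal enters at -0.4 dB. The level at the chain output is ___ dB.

-36.4 dB

Stage 1: 45 dB above -45.4 dB, reduced 15:1 to 3 dB above → -42.4 dB.
Stage 2: below threshold (-42.4 ≤ -10); passes unchanged; output -42.4 dB.
Stage 3: -42.4 dB ≤ -26 dB, so stage 3 doesn't engage; make-up brings it to -36.4 dB.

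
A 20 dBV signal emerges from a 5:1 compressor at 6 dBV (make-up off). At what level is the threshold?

Input is 17.5 dB above T (since output overshoot × R = input overshoot: (6 − T)·5 = 20 − T gives T = 2.5 dBV).
Check: 2.5 + (20 − 2.5)/5 = 2.5 + 3.5 = 6 dBV. ✓

2.5 dBV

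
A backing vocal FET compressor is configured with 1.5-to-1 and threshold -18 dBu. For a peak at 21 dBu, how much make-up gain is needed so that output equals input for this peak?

13 dB

Without make-up, output = threshold + overshoot/1.5 = -18 + 26 = 8 dBu.
Gap to target: 13 dB.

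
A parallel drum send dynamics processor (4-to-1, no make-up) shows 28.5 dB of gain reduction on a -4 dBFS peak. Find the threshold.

-42 dBFS

Gain reduction = -4 − (-32.5) = 28.5 dB; output overshoot = GR / (R − 1) = 28.5 / 3 = 9.5 dB.
Threshold = output − output overshoot = -32.5 − 9.5 = -42 dBFS.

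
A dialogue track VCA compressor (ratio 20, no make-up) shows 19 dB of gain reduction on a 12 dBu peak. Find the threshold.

Let T be the threshold. Output overshoot = (input overshoot)/R, so -7 − T = (12 − T)/20.
20·(-7 − T) = 12 − T → 19·T = -140 − 12 = -152.
T = -152/19 = -8 dBu.

-8 dBu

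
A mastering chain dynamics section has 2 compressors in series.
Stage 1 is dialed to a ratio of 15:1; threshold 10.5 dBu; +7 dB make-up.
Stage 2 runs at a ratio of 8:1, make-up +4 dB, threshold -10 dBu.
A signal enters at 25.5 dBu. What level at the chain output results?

-2.4375 dBu

Stage 1: 15 dB above 10.5 dBu, reduced 15:1 to 1 dB above → 11.5 dBu; +7 dB make-up → 18.5 dBu.
Stage 2: 28.5 dB above -10 dBu, reduced 8:1 to 3.5625 dB above → -6.4375 dBu; +4 dB make-up → -2.4375 dBu.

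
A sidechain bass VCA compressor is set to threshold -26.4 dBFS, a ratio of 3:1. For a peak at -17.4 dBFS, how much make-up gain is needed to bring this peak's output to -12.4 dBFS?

11 dB

Overshoot 9 dB → 9/3 = 3 dB after compression, so the compressed level is -26.4 + 3 = -23.4 dBFS.
Make-up = target − compressed = -12.4 − (-23.4) = 11 dB.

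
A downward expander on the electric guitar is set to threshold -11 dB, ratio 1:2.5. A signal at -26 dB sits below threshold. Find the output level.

-48.5 dB

The input is 15 dB below the -11 dB threshold.
A 1:2.5 expander multiplies undershoot by 2.5: 15 × 2.5 = 37.5 dB below threshold.
Output = -11 − 37.5 = -48.5 dB.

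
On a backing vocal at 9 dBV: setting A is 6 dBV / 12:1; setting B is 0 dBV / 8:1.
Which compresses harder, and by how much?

B, by 5.125 dB

A: overshoot 3 dB → output overshoot 0.25 dB → GR 2.75 dB.
B: overshoot 9 dB → output overshoot 1.125 dB → GR 7.875 dB.
B applies 5.125 dB more gain reduction.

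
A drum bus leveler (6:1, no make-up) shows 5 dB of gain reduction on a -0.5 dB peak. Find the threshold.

Let T be the threshold. Output overshoot = (input overshoot)/R, so -5.5 − T = (-0.5 − T)/6.
6·(-5.5 − T) = -0.5 − T → 5·T = -33 − (-0.5) = -32.5.
T = -32.5/5 = -6.5 dB.

-6.5 dB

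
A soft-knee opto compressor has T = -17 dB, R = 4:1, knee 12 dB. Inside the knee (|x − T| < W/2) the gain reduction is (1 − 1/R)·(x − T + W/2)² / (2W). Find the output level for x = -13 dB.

x − T + W/2 = -13 − (-17) + 6 = 10.
GR = (1 − 1/4) × 10² / 24 = 0.75 × 100 / 24 = 3.125 dB.
Output = -13 − 3.125 = -16.125 dB.

-16.125 dB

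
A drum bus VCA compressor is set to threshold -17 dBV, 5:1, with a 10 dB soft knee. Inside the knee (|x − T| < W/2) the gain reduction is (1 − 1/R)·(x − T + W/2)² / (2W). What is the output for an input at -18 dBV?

x − T + W/2 = -18 − (-17) + 5 = 4.
GR = (1 − 1/5) × 4² / 20 = 0.8 × 16 / 20 = 0.64 dB.
Output = -18 − 0.64 = -18.64 dBV.

-18.64 dBV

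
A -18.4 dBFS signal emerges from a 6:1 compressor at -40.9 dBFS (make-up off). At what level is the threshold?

Let T be the threshold. Output overshoot = (input overshoot)/R, so -40.9 − T = (-18.4 − T)/6.
6·(-40.9 − T) = -18.4 − T → 5·T = -245.4 − (-18.4) = -227.
T = -227/5 = -45.4 dBFS.

-45.4 dBFS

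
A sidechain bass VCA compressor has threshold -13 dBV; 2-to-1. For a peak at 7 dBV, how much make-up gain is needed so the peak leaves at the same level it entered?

10 dB

Without make-up, output = threshold + overshoot/2 = -13 + 10 = -3 dBV.
Gap to target: 10 dB.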